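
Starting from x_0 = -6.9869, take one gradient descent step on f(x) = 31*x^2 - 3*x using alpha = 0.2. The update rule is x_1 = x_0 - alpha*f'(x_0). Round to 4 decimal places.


We compute the gradient at x_0 and apply the update.
f'(x) = 62*x - 3
f'(-6.9869) = 62*-6.9869 - 3 = -436.1878
x_1 = -6.9869 - 0.2*-436.1878 = 80.2507


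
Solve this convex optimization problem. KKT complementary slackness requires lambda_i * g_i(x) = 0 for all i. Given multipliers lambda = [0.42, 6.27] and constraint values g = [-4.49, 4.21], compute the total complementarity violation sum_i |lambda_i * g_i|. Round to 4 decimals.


KKT complementary slackness check:
lambda_1 * g_1 = 0.42 * -4.49 = -1.8858
lambda_2 * g_2 = 6.27 * 4.21 = 26.3967
Total violation = 1.8858 + 26.3967 = 28.2825


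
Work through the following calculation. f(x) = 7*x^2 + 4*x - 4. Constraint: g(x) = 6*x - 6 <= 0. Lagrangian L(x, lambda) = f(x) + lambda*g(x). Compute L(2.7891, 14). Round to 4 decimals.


Step 1: Evaluate f(x).
f(2.7891) = 7*2.7891^2 + 4*2.7891 - 4 = 61.61
Step 2: Evaluate g(x).
g(2.7891) = 6*2.7891 - 6 = 10.7346
Step 3: Compute Lagrangian.
L = 61.61 + 14*10.7346 = 211.8944


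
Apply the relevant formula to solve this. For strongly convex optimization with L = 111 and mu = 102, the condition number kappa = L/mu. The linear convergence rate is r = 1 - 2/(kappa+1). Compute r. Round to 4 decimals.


Step 1: Compute the condition number.
kappa = L/mu = 111/102 = 1.0882
Step 2: Compute the convergence rate.
r = 1 - 2/(kappa + 1) = 1 - 2*mu/(L + mu) = (L - mu)/(L + mu) = 9/213 = 0.0423


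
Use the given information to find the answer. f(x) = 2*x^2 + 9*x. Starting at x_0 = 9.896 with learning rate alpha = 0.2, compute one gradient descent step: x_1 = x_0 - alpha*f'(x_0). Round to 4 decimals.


We compute the gradient at x_0 and apply the update.
f'(x) = 4*x + 9
f'(9.896) = 4*9.896 + 9 = 48.584
x_1 = 9.896 - 0.2*48.584 = 0.1792


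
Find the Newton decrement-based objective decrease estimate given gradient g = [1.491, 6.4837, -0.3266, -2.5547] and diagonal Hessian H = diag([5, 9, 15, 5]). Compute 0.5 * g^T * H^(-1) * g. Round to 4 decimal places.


Step 1: H is diagonal, so H^(-1) * g = [0.2982, 0.7204, -0.0218, -0.5109].
Step 2: g^T H^(-1) g = sum_i g_i^2 / H_ii
  = (1.491)^2/5 + (6.4837)^2/9 + (-0.3266)^2/15 + (-2.5547)^2/5
  = 0.4446 + 4.6709 + 0.0071 + 1.3053 = 6.428
Step 3: Objective decrease = 0.5 * g^T H^(-1) g = 3.214


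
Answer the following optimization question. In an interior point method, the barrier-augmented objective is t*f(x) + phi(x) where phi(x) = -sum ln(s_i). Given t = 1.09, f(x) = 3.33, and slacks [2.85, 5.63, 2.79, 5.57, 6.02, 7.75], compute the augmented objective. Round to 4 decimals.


Step 1: Compute log-barrier.
ln values: [1.0473, 1.7281, 1.026, 1.7174, 1.7951, 2.0477]
phi = -(1.0473 + 1.7281 + 1.026 + 1.7174 + 1.7951 + 2.0477) = -9.3616
Step 2: Compute augmented objective.
t*f(x) = 1.09*3.33 = 3.6297
Total = 3.6297 - 9.3616 = -5.7319


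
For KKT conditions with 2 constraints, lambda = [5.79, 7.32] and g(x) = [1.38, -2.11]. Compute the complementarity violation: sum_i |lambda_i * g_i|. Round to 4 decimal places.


KKT complementary slackness check:
lambda_1 * g_1 = 5.79 * 1.38 = 7.9902
lambda_2 * g_2 = 7.32 * -2.11 = -15.4452
Total violation = 7.9902 + 15.4452 = 23.4354


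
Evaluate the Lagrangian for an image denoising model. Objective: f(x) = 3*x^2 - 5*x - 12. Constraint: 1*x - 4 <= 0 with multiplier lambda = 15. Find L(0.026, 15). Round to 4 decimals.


Step 1: Evaluate f(x).
f(0.026) = 3*0.026^2 - 5*0.026 - 12 = -12.128
Step 2: Evaluate g(x).
g(0.026) = 1*0.026 - 4 = -3.974
Step 3: Compute Lagrangian.
L = -12.128 + 15*-3.974 = -71.738


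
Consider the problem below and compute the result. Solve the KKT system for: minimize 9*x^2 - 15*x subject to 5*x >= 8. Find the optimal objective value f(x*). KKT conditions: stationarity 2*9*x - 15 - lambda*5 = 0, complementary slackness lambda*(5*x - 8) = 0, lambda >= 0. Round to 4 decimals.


Step 1: Try lambda = 0 (constraint inactive).
x_unc = 15/(2*9) = 0.8333
Check: 5*0.8333 = 4.1665 < 8 -- violated!
Step 2: Constraint must be active: 5*x = 8
x* = 8/5 = 1.6
lambda = (2*9*1.6 - 15)/5 = 2.76
Step 3: Compute optimal value.
f(x*) = 9*1.6^2 - 15*1.6 = -0.96


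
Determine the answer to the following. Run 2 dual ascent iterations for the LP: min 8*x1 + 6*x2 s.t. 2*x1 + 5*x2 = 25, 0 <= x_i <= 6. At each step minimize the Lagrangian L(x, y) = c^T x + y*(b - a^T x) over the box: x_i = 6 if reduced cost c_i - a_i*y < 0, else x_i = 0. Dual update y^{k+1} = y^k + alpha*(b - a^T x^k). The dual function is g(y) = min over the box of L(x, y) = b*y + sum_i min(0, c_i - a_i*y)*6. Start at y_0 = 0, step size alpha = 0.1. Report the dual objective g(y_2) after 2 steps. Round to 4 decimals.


Dual ascent for LP: min 8*x1 + 6*x2, 2*x1 + 5*x2 = 25, 0 <= x_i <= 6
Step 1: y^k = 0.0, reduced costs: (8.0, 6.0)
  x^k = (0.0, 0.0), subgradient = b - a^T x = 25.0
  y^{k+1} = 0.0 + 0.1*25.0 = 2.5
Step 2: y^k = 2.5, reduced costs: (3.0, -6.5)
  x^k = (0.0, 6.0), subgradient = b - a^T x = -5.0
  y^{k+1} = 2.5 + 0.1*-5.0 = 2.0
Dual objective at y_2 = 2.0: reduced costs (4.0, -4.0), box minimizer x = (0.0, 6.0)
g(y_2) = b*y + (c1 - a1*y)*x1 + (c2 - a2*y)*x2 = 25*2.0 + 4.0*0.0 + (-4.0)*6.0 = 50.0 + 0.0 - 24.0 = 26.0


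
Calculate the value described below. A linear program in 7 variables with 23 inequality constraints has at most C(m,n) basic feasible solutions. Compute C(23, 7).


Each vertex corresponds to some choice of n active constraints out of m, so the number of vertices is at most C(m, n) = m! / (n!(m-n)!).
m = 23, n = 7
Numerator: 23 * 22 * 21 * 20 * 19 * 18 * 17
Denominator: 7! = 5040
C(23, 7) = 245157


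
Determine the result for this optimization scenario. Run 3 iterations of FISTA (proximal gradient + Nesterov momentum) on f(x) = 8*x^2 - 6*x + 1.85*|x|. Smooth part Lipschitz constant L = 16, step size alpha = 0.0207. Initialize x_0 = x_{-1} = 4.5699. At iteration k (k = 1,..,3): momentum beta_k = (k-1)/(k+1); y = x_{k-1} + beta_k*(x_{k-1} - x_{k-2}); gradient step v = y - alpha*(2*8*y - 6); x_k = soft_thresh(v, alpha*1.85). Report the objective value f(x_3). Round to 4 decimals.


FISTA on f(x) = 8*x^2 - 6*x + 1.85*|x|
L = 16, alpha = 0.0207
Iteration 1: beta = 0.0, y = 4.5699 + 0.0*(4.5699 - 4.5699) = 4.5699
  grad(y) = 67.1184, v = y - alpha*grad = 3.1805
  prox(v) = soft_thresh(3.1805, 0.0383) = 3.1423
Iteration 2: beta = 0.3333, y = 3.1423 + 0.3333*(3.1423 - 4.5699) = 2.6664
  grad(y) = 36.662, v = y - alpha*grad = 1.9075
  prox(v) = soft_thresh(1.9075, 0.0383) = 1.8692
Iteration 3: beta = 0.5, y = 1.8692 + 0.5*(1.8692 - 3.1423) = 1.2326
  grad(y) = 13.7222, v = y - alpha*grad = 0.9486
  prox(v) = soft_thresh(0.9486, 0.0383) = 0.9103
f(x_3) = 8*0.9103^2 - 6*0.9103 + 1.85*|0.9103| = 2.8513


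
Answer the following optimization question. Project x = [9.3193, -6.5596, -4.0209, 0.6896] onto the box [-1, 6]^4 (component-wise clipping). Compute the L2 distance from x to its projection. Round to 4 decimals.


Project each component onto [-1, 6].
clip(9.3193) = 6.0, clip(-6.5596) = -1.0, clip(-4.0209) = -1.0, clip(0.6896) = 0.6896
Projection = [6.0, -1.0, -1.0, 0.6896]
Squared diffs: [11.0178, 30.9092, 9.1258, 0.0]
Distance = sqrt(51.0528) = 7.1451


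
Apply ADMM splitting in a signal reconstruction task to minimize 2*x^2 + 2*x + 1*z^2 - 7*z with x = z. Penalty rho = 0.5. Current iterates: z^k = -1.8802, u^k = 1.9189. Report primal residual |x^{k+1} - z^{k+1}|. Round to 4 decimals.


ADMM iteration with rho = 0.5, z^k = -1.8802, u^k = 1.9189
Step 1: x-update.
Minimize 2*x^2 + 2*x + (0.5/2)*(x + 1.8802 + 1.9189)^2
FOC: (2*2 + 0.5)*x = -2 + 0.5*(-1.8802 - 1.9189)
x^{k+1} = -0.8666
Step 2: z-update.
Minimize 1*z^2 - 7*z + (0.5/2)*(-0.8666 - z + 1.9189)^2
FOC: (2*1 + 0.5)*z = 7 + 0.5*(-0.8666 + 1.9189)
z^{k+1} = 3.0105
Step 3: u-update.
u^{k+1} = 1.9189 - 0.8666 - 3.0105 = -1.9581
Step 4: Primal residual = |-0.8666 - 3.0105| = 3.877


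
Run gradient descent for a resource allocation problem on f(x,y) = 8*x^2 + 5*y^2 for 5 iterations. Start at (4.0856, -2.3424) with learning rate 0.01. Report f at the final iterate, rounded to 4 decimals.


Gradient descent on f(x,y) = 8*x^2 + 5*y^2.
Starting point: (4.0856, -2.3424), alpha = 0.01
Step 1: grad_x = 2*8*4.0856 = 65.3696, grad_y = 2*5*-2.3424 = -23.424
  x_1 = 4.0856 - 0.01*65.3696 = 3.4319
  y_1 = -2.3424 - 0.01*-23.424 = -2.1082
Step 2: grad_x = 2*8*3.4319 = 54.9105, grad_y = 2*5*-2.1082 = -21.0816
  x_2 = 3.4319 - 0.01*54.9105 = 2.8828
  y_2 = -2.1082 - 0.01*-21.0816 = -1.8973
Step 3: grad_x = 2*8*2.8828 = 46.1248, grad_y = 2*5*-1.8973 = -18.9734
  x_3 = 2.8828 - 0.01*46.1248 = 2.4216
  y_3 = -1.8973 - 0.01*-18.9734 = -1.7076
Step 4: grad_x = 2*8*2.4216 = 38.7448, grad_y = 2*5*-1.7076 = -17.0761
  x_4 = 2.4216 - 0.01*38.7448 = 2.0341
  y_4 = -1.7076 - 0.01*-17.0761 = -1.5368
Step 5: grad_x = 2*8*2.0341 = 32.5457, grad_y = 2*5*-1.5368 = -15.3685
  x_5 = 2.0341 - 0.01*32.5457 = 1.7086
  y_5 = -1.5368 - 0.01*-15.3685 = -1.3832
f(1.7086, -1.3832) = 8*1.7086^2 + 5*(-1.3832)^2 = 32.9215


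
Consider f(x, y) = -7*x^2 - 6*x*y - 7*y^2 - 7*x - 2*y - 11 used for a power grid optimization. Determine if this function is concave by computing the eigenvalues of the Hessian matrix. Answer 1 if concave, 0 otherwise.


The Hessian of f(x,y) = -7*x^2 - 6*x*y - 7*y^2 - 7*x - 2*y - 11 is:
H = [[-14, -6], [-6, -14]]
Trace = -14 - 14 = -28
Determinant = -14*-14 - (-6)^2 = 160
Discriminant = (-28)^2 - 4*160 = 144.0
Eigenvalues: lambda_1 = -20.0, lambda_2 = -8.0
The function is concave.

1


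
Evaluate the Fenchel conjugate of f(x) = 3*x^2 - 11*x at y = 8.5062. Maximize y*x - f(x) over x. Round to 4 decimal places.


f*(y) = sup_x {y*x - a*x^2 - b*x} = sup_x {(y-b)*x - a*x^2}
FOC: (y - b) - 2a*x = 0 => x* = (y - b)/(2a)
x* = (8.5062 + 11)/(2*3) = 3.251
f*(8.5062) = (y-b)^2/(4a) = (8.5062 + 11)^2/(4*3)
= 380.4918/12 = 31.7077


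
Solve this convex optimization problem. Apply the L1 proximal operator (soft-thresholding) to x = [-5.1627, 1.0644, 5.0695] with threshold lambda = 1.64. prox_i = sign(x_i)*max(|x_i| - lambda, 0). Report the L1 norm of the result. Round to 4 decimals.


Soft-thresholding with lambda = 1.64:
prox(-5.1627) = sign(-5.1627)*max(|-5.1627| - 1.64, 0) = -3.5227
prox(1.0644) = sign(1.0644)*max(|1.0644| - 1.64, 0) = 0.0
prox(5.0695) = sign(5.0695)*max(|5.0695| - 1.64, 0) = 3.4295
prox(x) = [-3.5227, 0.0, 3.4295]
||prox(x)||_1 = 3.5227 + 0.0 + 3.4295 = 6.9522


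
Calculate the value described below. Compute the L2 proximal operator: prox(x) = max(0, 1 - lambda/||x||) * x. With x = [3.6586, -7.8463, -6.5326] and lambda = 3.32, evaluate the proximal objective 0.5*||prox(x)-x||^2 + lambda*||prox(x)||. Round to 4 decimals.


Step 1: Compute ||x||.
||x|| = 10.8455
Step 2: Compute scaling factor.
scale = max(0, 1 - 3.32/10.8455) = 0.6939
Step 3: prox(x) = [2.5386, -5.4444, -4.5329]
||prox(x)|| = 7.5255
Step 4: Proximal objective.
0.5*||prox-x||^2 = 5.5112
lambda*||prox|| = 24.9847
Total = 30.4958


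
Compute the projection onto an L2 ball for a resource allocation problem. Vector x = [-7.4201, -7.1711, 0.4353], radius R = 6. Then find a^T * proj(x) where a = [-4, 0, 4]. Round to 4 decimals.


Step 1: Compute ||x|| (intermediates to 6 decimals).
||x|| = sqrt((-7.4201)^2 + (-7.1711)^2 + 0.4353^2) = 10.328216
Step 2: Project.
Since ||x|| > R, scale = R/||x|| = 6/10.328216 = 0.580933, proj(x) = scale * x
proj(x) = [-4.310581, -4.165929, 0.25288]
Step 3: Dot product.
a^T * proj(x) = -4*(-4.310581) + 0*(-4.165929) + 4*0.25288 = 18.2538


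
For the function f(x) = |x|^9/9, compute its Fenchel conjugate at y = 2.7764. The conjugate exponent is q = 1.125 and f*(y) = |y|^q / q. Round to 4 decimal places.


The conjugate exponent q satisfies 1/p + 1/q = 1.
p = 9, so q = 9/(9 - 1) = 1.125
|y|^q = 2.7764^1.125 = 3.1544
f*(2.7764) = 3.1544 / 1.125 = 2.8039


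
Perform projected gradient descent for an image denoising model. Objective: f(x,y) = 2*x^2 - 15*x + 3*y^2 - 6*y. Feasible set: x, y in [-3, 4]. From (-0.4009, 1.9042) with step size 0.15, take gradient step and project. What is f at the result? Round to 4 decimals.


Step 1: Compute gradient at (-0.4009, 1.9042).
grad_x = 2*2*-0.4009 - 15 = -16.6036
grad_y = 2*3*1.9042 - 6 = 5.4252
Step 2: Gradient step.
x_raw = -0.4009 - 0.15*-16.6036 = 2.0896
y_raw = 1.9042 - 0.15*5.4252 = 1.0904
Step 3: Project onto [-3, 4].
x_proj = clip(2.0896) = 2.0896
y_proj = clip(1.0904) = 1.0904
Step 4: Evaluate f.
f(2.0896, 1.0904) = -25.5869


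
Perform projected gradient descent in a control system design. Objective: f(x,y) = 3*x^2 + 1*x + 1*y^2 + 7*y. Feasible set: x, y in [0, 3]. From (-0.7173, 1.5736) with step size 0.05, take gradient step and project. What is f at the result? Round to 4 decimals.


Step 1: Compute gradient at (-0.7173, 1.5736).
grad_x = 2*3*-0.7173 + 1 = -3.3038
grad_y = 2*1*1.5736 + 7 = 10.1472
Step 2: Gradient step.
x_raw = -0.7173 - 0.05*-3.3038 = -0.5521
y_raw = 1.5736 - 0.05*10.1472 = 1.0662
Step 3: Project onto [0, 3].
x_proj = clip(-0.5521) = 0.0
y_proj = clip(1.0662) = 1.0662
Step 4: Evaluate f.
f(0.0, 1.0662) = 8.6005


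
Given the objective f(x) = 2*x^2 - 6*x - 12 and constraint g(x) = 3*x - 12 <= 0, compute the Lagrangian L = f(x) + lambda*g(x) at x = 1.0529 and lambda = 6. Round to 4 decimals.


Step 1: Evaluate f(x).
f(1.0529) = 2*1.0529^2 - 6*1.0529 - 12 = -16.1002
Step 2: Evaluate g(x).
g(1.0529) = 3*1.0529 - 12 = -8.8413
Step 3: Compute Lagrangian.
L = -16.1002 + 6*-8.8413 = -69.148


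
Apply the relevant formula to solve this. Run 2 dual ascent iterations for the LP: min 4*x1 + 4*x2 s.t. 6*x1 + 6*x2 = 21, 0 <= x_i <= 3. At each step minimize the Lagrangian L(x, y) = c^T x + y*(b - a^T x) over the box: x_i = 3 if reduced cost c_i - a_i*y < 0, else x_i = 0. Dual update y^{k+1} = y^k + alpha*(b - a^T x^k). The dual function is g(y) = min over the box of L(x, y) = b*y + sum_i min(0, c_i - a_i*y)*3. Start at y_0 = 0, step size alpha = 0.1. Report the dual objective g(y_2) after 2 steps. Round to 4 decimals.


Dual ascent for LP: min 4*x1 + 4*x2, 6*x1 + 6*x2 = 21, 0 <= x_i <= 3
Step 1: y^k = 0.0, reduced costs: (4.0, 4.0)
  x^k = (0.0, 0.0), subgradient = b - a^T x = 21.0
  y^{k+1} = 0.0 + 0.1*21.0 = 2.1
Step 2: y^k = 2.1, reduced costs: (-8.6, -8.6)
  x^k = (3.0, 3.0), subgradient = b - a^T x = -15.0
  y^{k+1} = 2.1 + 0.1*-15.0 = 0.6
Dual objective at y_2 = 0.6: reduced costs (0.4, 0.4), box minimizer x = (0.0, 0.0)
g(y_2) = b*y + (c1 - a1*y)*x1 + (c2 - a2*y)*x2 = 21*0.6 + 0.4*0.0 + 0.4*0.0 = 12.6 + 0.0 + 0.0 = 12.6


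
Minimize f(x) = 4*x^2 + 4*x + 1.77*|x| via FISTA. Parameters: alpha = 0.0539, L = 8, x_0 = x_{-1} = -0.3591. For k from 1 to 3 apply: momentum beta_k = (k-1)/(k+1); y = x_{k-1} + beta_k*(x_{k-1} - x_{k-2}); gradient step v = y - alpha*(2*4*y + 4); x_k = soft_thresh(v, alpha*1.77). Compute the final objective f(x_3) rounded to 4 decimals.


FISTA on f(x) = 4*x^2 + 4*x + 1.77*|x|
L = 8, alpha = 0.0539
Iteration 1: beta = 0.0, y = -0.3591 + 0.0*(-0.3591 + 0.3591) = -0.3591
  grad(y) = 1.1272, v = y - alpha*grad = -0.4199
  prox(v) = soft_thresh(-0.4199, 0.0954) = -0.3245
Iteration 2: beta = 0.3333, y = -0.3245 + 0.3333*(-0.3245 + 0.3591) = -0.3129
  grad(y) = 1.4968, v = y - alpha*grad = -0.3936
  prox(v) = soft_thresh(-0.3936, 0.0954) = -0.2982
Iteration 3: beta = 0.5, y = -0.2982 + 0.5*(-0.2982 + 0.3245) = -0.285
  grad(y) = 1.7197, v = y - alpha*grad = -0.3777
  prox(v) = soft_thresh(-0.3777, 0.0954) = -0.2823
f(x_3) = 4*(-0.2823)^2 + 4*(-0.2823) + 1.77*|-0.2823| = -0.3108


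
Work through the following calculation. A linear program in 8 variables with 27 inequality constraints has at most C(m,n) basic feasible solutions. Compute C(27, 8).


Each vertex corresponds to some choice of n active constraints out of m, so the number of vertices is at most C(m, n) = m! / (n!(m-n)!).
m = 27, n = 8
Numerator: 27 * 26 * 25 * 24 * 23 * 22 * 21 * 20
Denominator: 8! = 40320
C(27, 8) = 2220075


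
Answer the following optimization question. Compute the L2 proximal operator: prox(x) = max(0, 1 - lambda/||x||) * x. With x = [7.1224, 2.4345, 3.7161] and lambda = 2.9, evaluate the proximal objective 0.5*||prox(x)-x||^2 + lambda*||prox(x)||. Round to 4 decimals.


Step 1: Compute ||x||.
||x|| = 8.3943
Step 2: Compute scaling factor.
scale = max(0, 1 - 2.9/8.3943) = 0.6545
Step 3: prox(x) = [4.6618, 1.5935, 2.4323]
||prox(x)|| = 5.4943
Step 4: Proximal objective.
0.5*||prox-x||^2 = 4.205
lambda*||prox|| = 15.9335
Total = 20.1386


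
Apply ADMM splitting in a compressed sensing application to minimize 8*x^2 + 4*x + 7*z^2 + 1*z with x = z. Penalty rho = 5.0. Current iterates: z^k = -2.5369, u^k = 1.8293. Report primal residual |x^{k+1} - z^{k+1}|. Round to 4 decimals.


ADMM iteration with rho = 5.0, z^k = -2.5369, u^k = 1.8293
Step 1: x-update.
Minimize 8*x^2 + 4*x + (5.0/2)*(x + 2.5369 + 1.8293)^2
FOC: (2*8 + 5.0)*x = -4 + 5.0*(-2.5369 - 1.8293)
x^{k+1} = -1.23
Step 2: z-update.
Minimize 7*z^2 + 1*z + (5.0/2)*(-1.23 - z + 1.8293)^2
FOC: (2*7 + 5.0)*z = -1 + 5.0*(-1.23 + 1.8293)
z^{k+1} = 0.1051
Step 3: u-update.
u^{k+1} = 1.8293 - 1.23 - 0.1051 = 0.4942
Step 4: Primal residual = |-1.23 - 0.1051| = 1.3351


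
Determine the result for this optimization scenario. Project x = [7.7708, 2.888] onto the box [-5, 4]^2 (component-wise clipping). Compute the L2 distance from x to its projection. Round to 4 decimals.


Project each component onto [-5, 4].
clip(7.7708) = 4.0, clip(2.888) = 2.888
Projection = [4.0, 2.888]
Squared diffs: [14.2189, 0.0]
Distance = sqrt(14.2189) = 3.7708


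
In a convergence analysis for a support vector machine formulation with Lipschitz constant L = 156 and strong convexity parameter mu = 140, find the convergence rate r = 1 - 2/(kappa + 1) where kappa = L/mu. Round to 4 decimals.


Step 1: Compute the condition number.
kappa = L/mu = 156/140 = 1.1143
Step 2: Compute the convergence rate.
r = 1 - 2/(kappa + 1) = 1 - 2*mu/(L + mu) = (L - mu)/(L + mu) = 16/296 = 0.0541


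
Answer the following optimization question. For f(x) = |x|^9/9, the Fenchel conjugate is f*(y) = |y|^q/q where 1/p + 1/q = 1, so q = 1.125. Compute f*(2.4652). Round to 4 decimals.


The conjugate exponent q satisfies 1/p + 1/q = 1.
p = 9, so q = 9/(9 - 1) = 1.125
|y|^q = 2.4652^1.125 = 2.7595
f*(2.4652) = 2.7595 / 1.125 = 2.4529


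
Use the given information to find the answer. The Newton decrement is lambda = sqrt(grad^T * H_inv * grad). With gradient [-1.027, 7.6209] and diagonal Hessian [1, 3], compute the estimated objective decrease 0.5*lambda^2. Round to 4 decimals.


Step 1: H is diagonal, so H^(-1) * g = [-1.027, 2.5403].
Step 2: g^T H^(-1) g = sum_i g_i^2 / H_ii
  = (-1.027)^2/1 + (7.6209)^2/3
  = 1.0547 + 19.3594 = 20.4141
Step 3: Objective decrease = 0.5 * g^T H^(-1) g = 10.2071


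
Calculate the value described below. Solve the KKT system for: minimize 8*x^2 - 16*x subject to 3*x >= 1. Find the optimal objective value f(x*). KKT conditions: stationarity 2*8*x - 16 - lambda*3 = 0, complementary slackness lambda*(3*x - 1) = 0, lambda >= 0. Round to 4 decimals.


Step 1: Try lambda = 0 (constraint inactive).
Stationarity: 2*8*x - 16 = 0
x* = 16/(2*8) = 1.0
Check constraint: 3*1.0 = 3.0 >= 1 -- satisfied.
Step 2: Compute optimal value.
f(x*) = 8*1.0^2 - 16*1.0 = -8.0


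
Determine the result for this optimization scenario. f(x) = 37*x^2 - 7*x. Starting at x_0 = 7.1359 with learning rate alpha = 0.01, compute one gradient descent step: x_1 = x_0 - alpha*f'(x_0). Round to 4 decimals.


We compute the gradient at x_0 and apply the update.
f'(x) = 74*x - 7
f'(7.1359) = 74*7.1359 - 7 = 521.0566
x_1 = 7.1359 - 0.01*521.0566 = 1.9253


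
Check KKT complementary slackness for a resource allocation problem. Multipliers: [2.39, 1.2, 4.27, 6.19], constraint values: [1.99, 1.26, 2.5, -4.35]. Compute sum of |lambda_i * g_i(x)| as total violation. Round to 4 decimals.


KKT complementary slackness check:
lambda_1 * g_1 = 2.39 * 1.99 = 4.7561
lambda_2 * g_2 = 1.2 * 1.26 = 1.512
lambda_3 * g_3 = 4.27 * 2.5 = 10.675
lambda_4 * g_4 = 6.19 * -4.35 = -26.9265
Total violation = 4.7561 + 1.512 + 10.675 + 26.9265 = 43.8696


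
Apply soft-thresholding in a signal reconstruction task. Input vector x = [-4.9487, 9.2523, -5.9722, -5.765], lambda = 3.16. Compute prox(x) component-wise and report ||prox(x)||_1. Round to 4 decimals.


Soft-thresholding with lambda = 3.16:
prox(-4.9487) = sign(-4.9487)*max(|-4.9487| - 3.16, 0) = -1.7887
prox(9.2523) = sign(9.2523)*max(|9.2523| - 3.16, 0) = 6.0923
prox(-5.9722) = sign(-5.9722)*max(|-5.9722| - 3.16, 0) = -2.8122
prox(-5.765) = sign(-5.765)*max(|-5.765| - 3.16, 0) = -2.605
prox(x) = [-1.7887, 6.0923, -2.8122, -2.605]
||prox(x)||_1 = 1.7887 + 6.0923 + 2.8122 + 2.605 = 13.2982


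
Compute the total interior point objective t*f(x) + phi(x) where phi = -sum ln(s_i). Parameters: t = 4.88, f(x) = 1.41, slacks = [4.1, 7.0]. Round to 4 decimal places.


Step 1: Compute log-barrier.
ln values: [1.411, 1.9459]
phi = -(1.411 + 1.9459) = -3.3569
Step 2: Compute augmented objective.
t*f(x) = 4.88*1.41 = 6.8808
Total = 6.8808 - 3.3569 = 3.5239


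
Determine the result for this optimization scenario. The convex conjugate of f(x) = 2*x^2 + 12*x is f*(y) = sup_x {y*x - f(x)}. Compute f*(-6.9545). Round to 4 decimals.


f*(y) = sup_x {y*x - a*x^2 - b*x} = sup_x {(y-b)*x - a*x^2}
FOC: (y - b) - 2a*x = 0 => x* = (y - b)/(2a)
x* = (-6.9545 - 12)/(2*2) = -4.7386
f*(-6.9545) = (y-b)^2/(4a) = (-6.9545 - 12)^2/(4*2)
= 359.2731/8 = 44.9091


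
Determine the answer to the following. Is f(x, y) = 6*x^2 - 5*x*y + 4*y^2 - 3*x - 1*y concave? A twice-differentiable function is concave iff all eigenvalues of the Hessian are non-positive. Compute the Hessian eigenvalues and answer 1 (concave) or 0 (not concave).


The Hessian of f(x,y) = 6*x^2 - 5*x*y + 4*y^2 - 3*x - 1*y is:
H = [[12, -5], [-5, 8]]
Trace = 12 + 8 = 20
Determinant = 12*8 - (-5)^2 = 71
Discriminant = (20)^2 - 4*71 = 116.0
Eigenvalues: lambda_1 = 4.6148, lambda_2 = 15.3852
The function is not concave.

0


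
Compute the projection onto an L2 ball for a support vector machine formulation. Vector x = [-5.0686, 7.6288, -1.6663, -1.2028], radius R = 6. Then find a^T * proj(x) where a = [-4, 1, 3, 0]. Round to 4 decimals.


Step 1: Compute ||x|| (intermediates to 6 decimals).
||x|| = sqrt((-5.0686)^2 + 7.6288^2 + (-1.6663)^2 + (-1.2028)^2) = 9.38683
Step 2: Project.
Since ||x|| > R, scale = R/||x|| = 6/9.38683 = 0.639193, proj(x) = scale * x
proj(x) = [-3.239814, 4.876276, -1.065087, -0.768821]
Step 3: Dot product.
a^T * proj(x) = -4*(-3.239814) + 1*4.876276 + 3*(-1.065087) + 0*(-0.768821) = 14.6403


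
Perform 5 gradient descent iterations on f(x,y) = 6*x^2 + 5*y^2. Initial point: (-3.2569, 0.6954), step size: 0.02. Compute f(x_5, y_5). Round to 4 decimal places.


Gradient descent on f(x,y) = 6*x^2 + 5*y^2.
Starting point: (-3.2569, 0.6954), alpha = 0.02
Step 1: grad_x = 2*6*-3.2569 = -39.0828, grad_y = 2*5*0.6954 = 6.954
  x_1 = -3.2569 - 0.02*-39.0828 = -2.4752
  y_1 = 0.6954 - 0.02*6.954 = 0.5563
Step 2: grad_x = 2*6*-2.4752 = -29.7029, grad_y = 2*5*0.5563 = 5.5632
  x_2 = -2.4752 - 0.02*-29.7029 = -1.8812
  y_2 = 0.5563 - 0.02*5.5632 = 0.4451
Step 3: grad_x = 2*6*-1.8812 = -22.5742, grad_y = 2*5*0.4451 = 4.4506
  x_3 = -1.8812 - 0.02*-22.5742 = -1.4297
  y_3 = 0.4451 - 0.02*4.4506 = 0.356
Step 4: grad_x = 2*6*-1.4297 = -17.1564, grad_y = 2*5*0.356 = 3.5604
  x_4 = -1.4297 - 0.02*-17.1564 = -1.0866
  y_4 = 0.356 - 0.02*3.5604 = 0.2848
Step 5: grad_x = 2*6*-1.0866 = -13.0389, grad_y = 2*5*0.2848 = 2.8484
  x_5 = -1.0866 - 0.02*-13.0389 = -0.8258
  y_5 = 0.2848 - 0.02*2.8484 = 0.2279
f(-0.8258, 0.2279) = 6*(-0.8258)^2 + 5*0.2279^2 = 4.3512


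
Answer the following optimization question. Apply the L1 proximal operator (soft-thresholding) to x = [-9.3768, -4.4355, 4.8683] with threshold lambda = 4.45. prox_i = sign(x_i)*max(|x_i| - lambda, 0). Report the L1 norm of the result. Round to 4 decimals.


Soft-thresholding with lambda = 4.45:
prox(-9.3768) = sign(-9.3768)*max(|-9.3768| - 4.45, 0) = -4.9268
prox(-4.4355) = sign(-4.4355)*max(|-4.4355| - 4.45, 0) = 0.0
prox(4.8683) = sign(4.8683)*max(|4.8683| - 4.45, 0) = 0.4183
prox(x) = [-4.9268, 0.0, 0.4183]
||prox(x)||_1 = 4.9268 + 0.0 + 0.4183 = 5.3451


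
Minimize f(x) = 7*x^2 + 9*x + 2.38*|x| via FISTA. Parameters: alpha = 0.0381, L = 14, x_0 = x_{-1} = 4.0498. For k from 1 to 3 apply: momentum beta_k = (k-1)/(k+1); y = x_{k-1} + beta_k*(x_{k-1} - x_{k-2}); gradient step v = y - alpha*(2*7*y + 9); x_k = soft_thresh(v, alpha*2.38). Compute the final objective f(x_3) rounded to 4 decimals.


FISTA on f(x) = 7*x^2 + 9*x + 2.38*|x|
L = 14, alpha = 0.0381
Iteration 1: beta = 0.0, y = 4.0498 + 0.0*(4.0498 - 4.0498) = 4.0498
  grad(y) = 65.6972, v = y - alpha*grad = 1.5467
  prox(v) = soft_thresh(1.5467, 0.0907) = 1.4561
Iteration 2: beta = 0.3333, y = 1.4561 + 0.3333*(1.4561 - 4.0498) = 0.5915
  grad(y) = 17.2807, v = y - alpha*grad = -0.0669
  prox(v) = soft_thresh(-0.0669, 0.0907) = 0.0
Iteration 3: beta = 0.5, y = 0.0 + 0.5*(0.0 - 1.4561) = -0.728
  grad(y) = -1.1924, v = y - alpha*grad = -0.6826
  prox(v) = soft_thresh(-0.6826, 0.0907) = -0.5919
f(x_3) = 7*(-0.5919)^2 + 9*(-0.5919) + 2.38*|-0.5919| = -1.4659


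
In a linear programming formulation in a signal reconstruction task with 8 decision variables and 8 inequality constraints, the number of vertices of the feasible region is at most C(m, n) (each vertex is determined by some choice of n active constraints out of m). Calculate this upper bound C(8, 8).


Each vertex corresponds to some choice of n active constraints out of m, so the number of vertices is at most C(m, n) = m! / (n!(m-n)!).
m = 8, n = 8
Numerator: 8 * 7 * 6 * 5 * 4 * 3 * 2 * 1
Denominator: 8! = 40320
C(8, 8) = 1


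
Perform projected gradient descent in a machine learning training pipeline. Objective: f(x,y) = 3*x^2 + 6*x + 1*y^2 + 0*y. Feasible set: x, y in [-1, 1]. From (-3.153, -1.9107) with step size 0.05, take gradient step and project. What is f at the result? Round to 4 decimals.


Step 1: Compute gradient at (-3.153, -1.9107).
grad_x = 2*3*-3.153 + 6 = -12.918
grad_y = 2*1*-1.9107 + 0 = -3.8214
Step 2: Gradient step.
x_raw = -3.153 - 0.05*-12.918 = -2.5071
y_raw = -1.9107 - 0.05*-3.8214 = -1.7196
Step 3: Project onto [-1, 1].
x_proj = clip(-2.5071) = -1.0
y_proj = clip(-1.7196) = -1.0
Step 4: Evaluate f.
f(-1.0, -1.0) = -2.0


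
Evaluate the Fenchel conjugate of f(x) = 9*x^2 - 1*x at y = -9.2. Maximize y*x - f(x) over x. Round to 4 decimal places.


f*(y) = sup_x {y*x - a*x^2 - b*x} = sup_x {(y-b)*x - a*x^2}
FOC: (y - b) - 2a*x = 0 => x* = (y - b)/(2a)
x* = (-9.2 + 1)/(2*9) = -0.4556
f*(-9.2) = (y-b)^2/(4a) = (-9.2 + 1)^2/(4*9)
= 67.24/36 = 1.8678


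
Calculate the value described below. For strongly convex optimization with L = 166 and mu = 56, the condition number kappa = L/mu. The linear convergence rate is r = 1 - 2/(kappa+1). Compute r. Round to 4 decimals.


Step 1: Compute the condition number.
kappa = L/mu = 166/56 = 2.9643
Step 2: Compute the convergence rate.
r = 1 - 2/(kappa + 1) = 1 - 2*mu/(L + mu) = (L - mu)/(L + mu) = 110/222 = 0.4955


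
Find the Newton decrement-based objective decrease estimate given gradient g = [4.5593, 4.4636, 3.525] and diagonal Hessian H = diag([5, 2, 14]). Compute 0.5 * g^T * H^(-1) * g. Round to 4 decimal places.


Step 1: H is diagonal, so H^(-1) * g = [0.9119, 2.2318, 0.2518].
Step 2: g^T H^(-1) g = sum_i g_i^2 / H_ii
  = (4.5593)^2/5 + (4.4636)^2/2 + (3.525)^2/14
  = 4.1574 + 9.9619 + 0.8875 = 15.0069
Step 3: Objective decrease = 0.5 * g^T H^(-1) g = 7.5034


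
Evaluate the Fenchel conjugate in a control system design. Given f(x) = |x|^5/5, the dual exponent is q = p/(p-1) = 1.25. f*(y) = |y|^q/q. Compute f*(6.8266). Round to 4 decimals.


The conjugate exponent q satisfies 1/p + 1/q = 1.
p = 5, so q = 5/(5 - 1) = 1.25
|y|^q = 6.8266^1.25 = 11.0346
f*(6.8266) = 11.0346 / 1.25 = 8.8277


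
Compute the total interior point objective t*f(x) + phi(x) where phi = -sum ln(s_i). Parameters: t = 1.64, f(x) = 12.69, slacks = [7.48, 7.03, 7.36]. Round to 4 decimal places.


Step 1: Compute log-barrier.
ln values: [2.0122, 1.9502, 1.9961]
phi = -(2.0122 + 1.9502 + 1.9961) = -5.9585
Step 2: Compute augmented objective.
t*f(x) = 1.64*12.69 = 20.8116
Total = 20.8116 - 5.9585 = 14.8531


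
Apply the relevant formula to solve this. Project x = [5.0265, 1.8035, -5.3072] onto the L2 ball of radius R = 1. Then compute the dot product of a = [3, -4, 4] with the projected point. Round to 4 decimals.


Step 1: Compute ||x|| (intermediates to 6 decimals).
||x|| = sqrt(5.0265^2 + 1.8035^2 + (-5.3072)^2) = 7.528923
Step 2: Project.
Since ||x|| > R, scale = R/||x|| = 1/7.528923 = 0.132821, proj(x) = scale * x
proj(x) = [0.667625, 0.239543, -0.704908]
Step 3: Dot product.
a^T * proj(x) = 3*0.667625 - 4*0.239543 + 4*(-0.704908) = -1.7749


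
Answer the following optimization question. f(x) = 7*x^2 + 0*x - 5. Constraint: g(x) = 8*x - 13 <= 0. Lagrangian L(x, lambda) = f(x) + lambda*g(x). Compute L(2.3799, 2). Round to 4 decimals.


Step 1: Evaluate f(x).
f(2.3799) = 7*2.3799^2 + 0*2.3799 - 5 = 34.6475
Step 2: Evaluate g(x).
g(2.3799) = 8*2.3799 - 13 = 6.0392
Step 3: Compute Lagrangian.
L = 34.6475 + 2*6.0392 = 46.7259


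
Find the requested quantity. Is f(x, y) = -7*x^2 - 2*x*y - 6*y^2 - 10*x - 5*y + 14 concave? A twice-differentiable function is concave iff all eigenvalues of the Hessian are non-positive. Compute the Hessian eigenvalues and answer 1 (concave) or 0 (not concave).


The Hessian of f(x,y) = -7*x^2 - 2*x*y - 6*y^2 - 10*x - 5*y + 14 is:
H = [[-14, -2], [-2, -12]]
Trace = -14 - 12 = -26
Determinant = -14*-12 - (-2)^2 = 164
Discriminant = (-26)^2 - 4*164 = 20.0
Eigenvalues: lambda_1 = -15.2361, lambda_2 = -10.7639
The function is concave.

1


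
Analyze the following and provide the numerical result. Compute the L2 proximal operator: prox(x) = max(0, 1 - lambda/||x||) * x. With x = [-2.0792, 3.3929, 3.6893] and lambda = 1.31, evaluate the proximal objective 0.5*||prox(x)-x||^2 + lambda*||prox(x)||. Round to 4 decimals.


Step 1: Compute ||x||.
||x|| = 5.4264
Step 2: Compute scaling factor.
scale = max(0, 1 - 1.31/5.4264) = 0.7586
Step 3: prox(x) = [-1.5773, 2.5738, 2.7987]
||prox(x)|| = 4.1164
Step 4: Proximal objective.
0.5*||prox-x||^2 = 0.8581
lambda*||prox|| = 5.3925
Total = 6.2505


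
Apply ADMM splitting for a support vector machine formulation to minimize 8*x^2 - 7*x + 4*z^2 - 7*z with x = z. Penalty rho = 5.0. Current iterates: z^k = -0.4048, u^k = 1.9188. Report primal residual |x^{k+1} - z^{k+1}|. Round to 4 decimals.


ADMM iteration with rho = 5.0, z^k = -0.4048, u^k = 1.9188
Step 1: x-update.
Minimize 8*x^2 - 7*x + (5.0/2)*(x + 0.4048 + 1.9188)^2
FOC: (2*8 + 5.0)*x = 7 + 5.0*(-0.4048 - 1.9188)
x^{k+1} = -0.2199
Step 2: z-update.
Minimize 4*z^2 - 7*z + (5.0/2)*(-0.2199 - z + 1.9188)^2
FOC: (2*4 + 5.0)*z = 7 + 5.0*(-0.2199 + 1.9188)
z^{k+1} = 1.1919
Step 3: u-update.
u^{k+1} = 1.9188 - 0.2199 - 1.1919 = 0.507
Step 4: Primal residual = |-0.2199 - 1.1919| = 1.4118


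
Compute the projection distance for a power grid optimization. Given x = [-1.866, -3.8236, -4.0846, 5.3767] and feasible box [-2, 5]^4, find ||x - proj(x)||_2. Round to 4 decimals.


Project each component onto [-2, 5].
clip(-1.866) = -1.866, clip(-3.8236) = -2.0, clip(-4.0846) = -2.0, clip(5.3767) = 5.0
Projection = [-1.866, -2.0, -2.0, 5.0]
Squared diffs: [0.0, 3.3255, 4.3456, 0.1419]
Distance = sqrt(7.813) = 2.7952


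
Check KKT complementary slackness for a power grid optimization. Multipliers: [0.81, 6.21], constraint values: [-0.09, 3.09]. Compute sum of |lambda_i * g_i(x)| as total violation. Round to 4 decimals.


KKT complementary slackness check:
lambda_1 * g_1 = 0.81 * -0.09 = -0.0729
lambda_2 * g_2 = 6.21 * 3.09 = 19.1889
Total violation = 0.0729 + 19.1889 = 19.2618


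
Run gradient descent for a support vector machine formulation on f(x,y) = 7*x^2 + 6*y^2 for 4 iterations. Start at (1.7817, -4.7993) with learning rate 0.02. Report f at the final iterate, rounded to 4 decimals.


Gradient descent on f(x,y) = 7*x^2 + 6*y^2.
Starting point: (1.7817, -4.7993), alpha = 0.02
Step 1: grad_x = 2*7*1.7817 = 24.9438, grad_y = 2*6*-4.7993 = -57.5916
  x_1 = 1.7817 - 0.02*24.9438 = 1.2828
  y_1 = -4.7993 - 0.02*-57.5916 = -3.6475
Step 2: grad_x = 2*7*1.2828 = 17.9595, grad_y = 2*6*-3.6475 = -43.7696
  x_2 = 1.2828 - 0.02*17.9595 = 0.9236
  y_2 = -3.6475 - 0.02*-43.7696 = -2.7721
Step 3: grad_x = 2*7*0.9236 = 12.9309, grad_y = 2*6*-2.7721 = -33.2649
  x_3 = 0.9236 - 0.02*12.9309 = 0.665
  y_3 = -2.7721 - 0.02*-33.2649 = -2.1068
Step 4: grad_x = 2*7*0.665 = 9.3102, grad_y = 2*6*-2.1068 = -25.2813
  x_4 = 0.665 - 0.02*9.3102 = 0.4788
  y_4 = -2.1068 - 0.02*-25.2813 = -1.6012
f(0.4788, -1.6012) = 7*0.4788^2 + 6*(-1.6012)^2 = 16.9869


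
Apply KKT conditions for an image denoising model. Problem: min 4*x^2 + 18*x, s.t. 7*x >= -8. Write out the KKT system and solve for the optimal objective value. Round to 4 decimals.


Step 1: Try lambda = 0 (constraint inactive).
x_unc = -18/(2*4) = -2.25
Check: 7*-2.25 = -15.75 < -8 -- violated!
Step 2: Constraint must be active: 7*x = -8
x* = -8/7 = -1.1429 (rounded; the exact value -8/7 is used below)
lambda = (2*4*(-8/7) + 18)/7 = 1.2653
Step 3: Compute optimal value.
f(x*) = 4*(-8/7)^2 + 18*(-8/7) = -15.3469


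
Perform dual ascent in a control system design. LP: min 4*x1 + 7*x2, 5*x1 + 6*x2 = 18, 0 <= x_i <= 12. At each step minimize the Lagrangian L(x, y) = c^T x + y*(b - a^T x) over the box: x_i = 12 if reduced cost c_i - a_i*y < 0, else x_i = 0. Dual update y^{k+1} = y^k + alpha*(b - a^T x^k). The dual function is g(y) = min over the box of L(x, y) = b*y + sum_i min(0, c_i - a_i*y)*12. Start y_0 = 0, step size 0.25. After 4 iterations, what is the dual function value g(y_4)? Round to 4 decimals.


Dual ascent for LP: min 4*x1 + 7*x2, 5*x1 + 6*x2 = 18, 0 <= x_i <= 12
Step 1: y^k = 0.0, reduced costs: (4.0, 7.0)
  x^k = (0.0, 0.0), subgradient = b - a^T x = 18.0
  y^{k+1} = 0.0 + 0.25*18.0 = 4.5
Step 2: y^k = 4.5, reduced costs: (-18.5, -20.0)
  x^k = (12.0, 12.0), subgradient = b - a^T x = -114.0
  y^{k+1} = 4.5 + 0.25*-114.0 = -24.0
Step 3: y^k = -24.0, reduced costs: (124.0, 151.0)
  x^k = (0.0, 0.0), subgradient = b - a^T x = 18.0
  y^{k+1} = -24.0 + 0.25*18.0 = -19.5
Step 4: y^k = -19.5, reduced costs: (101.5, 124.0)
  x^k = (0.0, 0.0), subgradient = b - a^T x = 18.0
  y^{k+1} = -19.5 + 0.25*18.0 = -15.0
Dual objective at y_4 = -15.0: reduced costs (79.0, 97.0), box minimizer x = (0.0, 0.0)
g(y_4) = b*y + (c1 - a1*y)*x1 + (c2 - a2*y)*x2 = 18*(-15.0) + 79.0*0.0 + 97.0*0.0 = -270.0 + 0.0 + 0.0 = -270.0


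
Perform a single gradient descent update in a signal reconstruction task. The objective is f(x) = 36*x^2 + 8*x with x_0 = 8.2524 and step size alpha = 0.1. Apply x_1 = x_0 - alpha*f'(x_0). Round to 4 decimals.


We compute the gradient at x_0 and apply the update.
f'(x) = 72*x + 8
f'(8.2524) = 72*8.2524 + 8 = 602.1728
x_1 = 8.2524 - 0.1*602.1728 = -51.9649


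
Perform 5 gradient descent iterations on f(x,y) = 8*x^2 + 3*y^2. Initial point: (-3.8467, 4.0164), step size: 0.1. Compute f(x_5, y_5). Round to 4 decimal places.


Gradient descent on f(x,y) = 8*x^2 + 3*y^2.
Starting point: (-3.8467, 4.0164), alpha = 0.1
Step 1: grad_x = 2*8*-3.8467 = -61.5472, grad_y = 2*3*4.0164 = 24.0984
  x_1 = -3.8467 - 0.1*-61.5472 = 2.308
  y_1 = 4.0164 - 0.1*24.0984 = 1.6066
Step 2: grad_x = 2*8*2.308 = 36.9283, grad_y = 2*3*1.6066 = 9.6394
  x_2 = 2.308 - 0.1*36.9283 = -1.3848
  y_2 = 1.6066 - 0.1*9.6394 = 0.6426
Step 3: grad_x = 2*8*-1.3848 = -22.157, grad_y = 2*3*0.6426 = 3.8557
  x_3 = -1.3848 - 0.1*-22.157 = 0.8309
  y_3 = 0.6426 - 0.1*3.8557 = 0.257
Step 4: grad_x = 2*8*0.8309 = 13.2942, grad_y = 2*3*0.257 = 1.5423
  x_4 = 0.8309 - 0.1*13.2942 = -0.4985
  y_4 = 0.257 - 0.1*1.5423 = 0.1028
Step 5: grad_x = 2*8*-0.4985 = -7.9765, grad_y = 2*3*0.1028 = 0.6169
  x_5 = -0.4985 - 0.1*-7.9765 = 0.2991
  y_5 = 0.1028 - 0.1*0.6169 = 0.0411
f(0.2991, 0.0411) = 8*0.2991^2 + 3*0.0411^2 = 0.7209


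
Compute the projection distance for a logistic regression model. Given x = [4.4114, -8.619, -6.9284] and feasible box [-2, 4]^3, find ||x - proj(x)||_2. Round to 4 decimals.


Project each component onto [-2, 4].
clip(4.4114) = 4.0, clip(-8.619) = -2.0, clip(-6.9284) = -2.0
Projection = [4.0, -2.0, -2.0]
Squared diffs: [0.1692, 43.8112, 24.2891]
Distance = sqrt(68.2695) = 8.2625


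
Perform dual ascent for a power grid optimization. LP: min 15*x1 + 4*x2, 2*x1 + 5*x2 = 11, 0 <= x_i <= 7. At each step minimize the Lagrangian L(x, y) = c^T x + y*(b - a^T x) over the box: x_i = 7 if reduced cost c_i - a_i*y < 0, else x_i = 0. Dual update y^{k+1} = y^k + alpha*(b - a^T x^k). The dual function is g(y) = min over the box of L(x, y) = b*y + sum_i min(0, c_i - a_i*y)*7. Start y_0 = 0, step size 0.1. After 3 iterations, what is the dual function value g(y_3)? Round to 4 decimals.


Dual ascent for LP: min 15*x1 + 4*x2, 2*x1 + 5*x2 = 11, 0 <= x_i <= 7
Step 1: y^k = 0.0, reduced costs: (15.0, 4.0)
  x^k = (0.0, 0.0), subgradient = b - a^T x = 11.0
  y^{k+1} = 0.0 + 0.1*11.0 = 1.1
Step 2: y^k = 1.1, reduced costs: (12.8, -1.5)
  x^k = (0.0, 7.0), subgradient = b - a^T x = -24.0
  y^{k+1} = 1.1 + 0.1*-24.0 = -1.3
Step 3: y^k = -1.3, reduced costs: (17.6, 10.5)
  x^k = (0.0, 0.0), subgradient = b - a^T x = 11.0
  y^{k+1} = -1.3 + 0.1*11.0 = -0.2
Dual objective at y_3 = -0.2: reduced costs (15.4, 5.0), box minimizer x = (0.0, 0.0)
g(y_3) = b*y + (c1 - a1*y)*x1 + (c2 - a2*y)*x2 = 11*(-0.2) + 15.4*0.0 + 5.0*0.0 = -2.2 + 0.0 + 0.0 = -2.2


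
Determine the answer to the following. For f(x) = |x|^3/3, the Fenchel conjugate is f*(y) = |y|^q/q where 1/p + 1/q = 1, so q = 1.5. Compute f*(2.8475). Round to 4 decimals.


The conjugate exponent q satisfies 1/p + 1/q = 1.
p = 3, so q = 3/(3 - 1) = 1.5
|y|^q = 2.8475^1.5 = 4.805
f*(2.8475) = 4.805 / 1.5 = 3.2033


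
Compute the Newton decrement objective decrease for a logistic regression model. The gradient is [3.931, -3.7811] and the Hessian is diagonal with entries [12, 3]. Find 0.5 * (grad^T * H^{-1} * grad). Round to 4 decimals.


Step 1: H is diagonal, so H^(-1) * g = [0.3276, -1.2604].
Step 2: g^T H^(-1) g = sum_i g_i^2 / H_ii
  = (3.931)^2/12 + (-3.7811)^2/3
  = 1.2877 + 4.7656 = 6.0533
Step 3: Objective decrease = 0.5 * g^T H^(-1) g = 3.0267


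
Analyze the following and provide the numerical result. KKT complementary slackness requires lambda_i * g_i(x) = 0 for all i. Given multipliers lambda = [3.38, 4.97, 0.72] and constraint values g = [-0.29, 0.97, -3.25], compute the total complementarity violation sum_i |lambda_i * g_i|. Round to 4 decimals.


KKT complementary slackness check:
lambda_1 * g_1 = 3.38 * -0.29 = -0.9802
lambda_2 * g_2 = 4.97 * 0.97 = 4.8209
lambda_3 * g_3 = 0.72 * -3.25 = -2.34
Total violation = 0.9802 + 4.8209 + 2.34 = 8.1411


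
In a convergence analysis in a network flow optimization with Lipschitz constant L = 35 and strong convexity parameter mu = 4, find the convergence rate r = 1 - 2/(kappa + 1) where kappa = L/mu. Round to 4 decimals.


Step 1: Compute the condition number.
kappa = L/mu = 35/4 = 8.75
Step 2: Compute the convergence rate.
r = 1 - 2/(kappa + 1) = 1 - 2*mu/(L + mu) = (L - mu)/(L + mu) = 31/39 = 0.7949


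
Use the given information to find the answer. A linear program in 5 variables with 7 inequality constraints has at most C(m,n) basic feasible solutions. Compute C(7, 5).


Each vertex corresponds to some choice of n active constraints out of m, so the number of vertices is at most C(m, n) = m! / (n!(m-n)!).
m = 7, n = 5
Numerator: 7 * 6 * 5 * 4 * 3
Denominator: 5! = 120
C(7, 5) = 21


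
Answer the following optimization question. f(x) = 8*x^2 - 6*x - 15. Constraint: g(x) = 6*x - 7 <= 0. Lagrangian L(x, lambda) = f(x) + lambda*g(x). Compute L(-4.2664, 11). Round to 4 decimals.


Step 1: Evaluate f(x).
f(-4.2664) = 8*(-4.2664)^2 - 6*(-4.2664) - 15 = 156.2158
Step 2: Evaluate g(x).
g(-4.2664) = 6*-4.2664 - 7 = -32.5984
Step 3: Compute Lagrangian.
L = 156.2158 + 11*-32.5984 = -202.3666
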